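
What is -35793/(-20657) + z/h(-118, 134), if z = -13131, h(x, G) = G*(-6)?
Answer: 100008213/5536076 ≈ 18.065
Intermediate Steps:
h(x, G) = -6*G
-35793/(-20657) + z/h(-118, 134) = -35793/(-20657) - 13131/((-6*134)) = -35793*(-1/20657) - 13131/(-804) = 35793/20657 - 13131*(-1/804) = 35793/20657 + 4377/268 = 100008213/5536076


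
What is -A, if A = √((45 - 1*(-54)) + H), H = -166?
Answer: -I*√67 ≈ -8.1853*I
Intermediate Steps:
A = I*√67 (A = √((45 - 1*(-54)) - 166) = √((45 + 54) - 166) = √(99 - 166) = √(-67) = I*√67 ≈ 8.1853*I)
-A = -I*√67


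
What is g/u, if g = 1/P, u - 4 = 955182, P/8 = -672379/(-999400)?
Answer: 124925/642247007494 ≈ 1.9451e-7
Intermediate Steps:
P = 672379/124925 (P = 8*(-672379/(-999400)) = 8*(-672379*(-1/999400)) = 8*(672379/999400) = 672379/124925 ≈ 5.3823)
u = 955186 (u = 4 + 955182 = 955186)
g = 124925/672379 (g = 1/(672379/124925) = 124925/672379 ≈ 0.18580)
g/u = (124925/672379)/955186 = (124925/672379)*(1/955186) = 124925/642247007494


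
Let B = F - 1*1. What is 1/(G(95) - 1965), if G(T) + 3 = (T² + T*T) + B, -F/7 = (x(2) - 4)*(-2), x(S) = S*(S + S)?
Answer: 1/16137 ≈ 6.1969e-5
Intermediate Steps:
x(S) = 2*S² (x(S) = S*(2*S) = 2*S²)
F = 56 (F = -7*(2*2² - 4)*(-2) = -7*(2*4 - 4)*(-2) = -7*(8 - 4)*(-2) = -28*(-2) = -7*(-8) = 56)
B = 55 (B = 56 - 1*1 = 56 - 1 = 55)
G(T) = 52 + 2*T² (G(T) = -3 + ((T² + T*T) + 55) = -3 + ((T² + T²) + 55) = -3 + (2*T² + 55) = -3 + (55 + 2*T²) = 52 + 2*T²)
1/(G(95) - 1965) = 1/((52 + 2*95²) - 1965) = 1/((52 + 2*9025) - 1965) = 1/((52 + 18050) - 1965) = 1/(18102 - 1965) = 1/16137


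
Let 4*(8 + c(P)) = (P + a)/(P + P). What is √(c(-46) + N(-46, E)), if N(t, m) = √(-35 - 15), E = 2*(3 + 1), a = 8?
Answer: √(-66838 + 42320*I*√2)/92 ≈ 1.1626 + 3.0411*I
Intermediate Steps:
E = 8 (E = 2*4 = 8)
N(t, m) = 5*I*√2 (N(t, m) = √(-50) = 5*I*√2)
c(P) = -8 + (8 + P)/(8*P) (c(P) = -8 + ((P + 8)/(P + P))/4 = -8 + ((8 + P)/((2*P)))/4 = -8 + ((8 + P)*(1/(2*P)))/4 = -8 + ((8 + P)/(2*P))/4 = -8 + (8 + P)/(8*P))
√(c(-46) + N(-46, E)) = √((-63/8 + 1/(-46)) + 5*I*√2) = √((-63/8 - 1/46) + 5*I*√2) = √(-1453/184 + 5*I*√2)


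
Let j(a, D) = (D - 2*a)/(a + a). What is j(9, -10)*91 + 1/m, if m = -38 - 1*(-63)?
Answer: -31841/225 ≈ -141.52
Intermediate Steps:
j(a, D) = (D - 2*a)/(2*a) (j(a, D) = (D - 2*a)/((2*a)) = (D - 2*a)*(1/(2*a)) = (D - 2*a)/(2*a))
m = 25 (m = -38 + 63 = 25)
j(9, -10)*91 + 1/m = (((1/2)*(-10) - 1*9)/9)*91 + 1/25 = ((-5 - 9)/9)*91 + 1/25 = ((1/9)*(-14))*91 + 1/25 = -14/9*91 + 1/25 = -1274/9 + 1/25 = -31841/225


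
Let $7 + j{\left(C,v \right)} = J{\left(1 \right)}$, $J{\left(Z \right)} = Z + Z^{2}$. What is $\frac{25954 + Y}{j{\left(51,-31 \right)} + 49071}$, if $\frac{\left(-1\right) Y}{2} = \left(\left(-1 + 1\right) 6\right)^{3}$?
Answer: $\frac{12977}{24533} \approx 0.52896$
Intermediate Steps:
$j{\left(C,v \right)} = -5$ ($j{\left(C,v \right)} = -7 + 1 \left(1 + 1\right) = -7 + 1 \cdot 2 = -7 + 2 = -5$)
$Y = 0$ ($Y = - 2 \left(\left(-1 + 1\right) 6\right)^{3} = - 2 \left(0 \cdot 6\right)^{3} = - 2 \cdot 0^{3} = \left(-2\right) 0 = 0$)
$\frac{25954 + Y}{j{\left(51,-31 \right)} + 49071} = \frac{25954 + 0}{-5 + 49071} = \frac{25954}{49066} = 25954 \cdot \frac{1}{49066} = \frac{12977}{24533}$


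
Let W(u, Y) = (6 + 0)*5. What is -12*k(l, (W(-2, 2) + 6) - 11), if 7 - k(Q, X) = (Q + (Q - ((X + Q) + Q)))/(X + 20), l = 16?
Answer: -272/3 ≈ -90.667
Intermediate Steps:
W(u, Y) = 30 (W(u, Y) = 6*5 = 30)
k(Q, X) = 7 + X/(20 + X) (k(Q, X) = 7 - (Q + (Q - ((X + Q) + Q)))/(X + 20) = 7 - (Q + (Q - ((Q + X) + Q)))/(20 + X) = 7 - (Q + (Q - (X + 2*Q)))/(20 + X) = 7 - (Q + (Q + (-X - 2*Q)))/(20 + X) = 7 - (Q + (-Q - X))/(20 + X) = 7 - (-X)/(20 + X) = 7 - (-1)*X/(20 + X) = 7 + X/(20 + X))
-12*k(l, (W(-2, 2) + 6) - 11) = -48*(35 + 2*((30 + 6) - 11))/(20 + ((30 + 6) - 11)) = -48*(35 + 2*(36 - 11))/(20 + (36 - 11)) = -48*(35 + 2*25)/(20 + 25) = -48*(35 + 50)/45 = -48*85/45 = -12*68/9 = -272/3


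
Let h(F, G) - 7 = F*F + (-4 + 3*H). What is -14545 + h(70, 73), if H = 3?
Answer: -9633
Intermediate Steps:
h(F, G) = 12 + F² (h(F, G) = 7 + (F*F + (-4 + 3*3)) = 7 + (F² + (-4 + 9)) = 7 + (F² + 5) = 7 + (5 + F²) = 12 + F²)
-14545 + h(70, 73) = -14545 + (12 + 70²) = -14545 + (12 + 4900) = -14545 + 4912 = -9633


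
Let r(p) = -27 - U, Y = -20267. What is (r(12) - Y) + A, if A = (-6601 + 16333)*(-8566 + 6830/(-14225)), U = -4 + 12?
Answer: -237127201512/2845 ≈ -8.3349e+7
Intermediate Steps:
U = 8
r(p) = -35 (r(p) = -27 - 1*8 = -27 - 8 = -35)
A = -237184761552/2845 (A = 9732*(-8566 + 6830*(-1/14225)) = 9732*(-8566 - 1366/2845) = 9732*(-24371636/2845) = -237184761552/2845 ≈ -8.3369e+7)
(r(12) - Y) + A = (-35 - 1*(-20267)) - 237184761552/2845 = (-35 + 20267) - 237184761552/2845 = 20232 - 237184761552/2845 = -237127201512/2845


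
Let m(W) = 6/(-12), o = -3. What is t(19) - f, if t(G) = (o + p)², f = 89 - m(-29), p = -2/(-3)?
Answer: -1513/18 ≈ -84.056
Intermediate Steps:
m(W) = -½ (m(W) = 6*(-1/12) = -½)
p = ⅔ (p = -2*(-⅓) = ⅔ ≈ 0.66667)
f = 179/2 (f = 89 - 1*(-½) = 89 + ½ = 179/2 ≈ 89.500)
t(G) = 49/9 (t(G) = (-3 + ⅔)² = (-7/3)² = 49/9)
t(19) - f = 49/9 - 1*179/2 = 49/9 - 179/2 = -1513/18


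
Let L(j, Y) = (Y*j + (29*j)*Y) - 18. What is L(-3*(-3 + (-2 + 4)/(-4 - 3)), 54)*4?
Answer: 446616/7 ≈ 63802.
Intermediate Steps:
L(j, Y) = -18 + 30*Y*j (L(j, Y) = (Y*j + 29*Y*j) - 18 = 30*Y*j - 18 = -18 + 30*Y*j)
L(-3*(-3 + (-2 + 4)/(-4 - 3)), 54)*4 = (-18 + 30*54*(-3*(-3 + (-2 + 4)/(-4 - 3))))*4 = (-18 + 30*54*(-3*(-3 + 2/(-7))))*4 = (-18 + 30*54*(-3*(-3 + 2*(-1/7))))*4 = (-18 + 30*54*(-3*(-3 - 2/7)))*4 = (-18 + 30*54*(-3*(-23/7)))*4 = (-18 + 30*54*(69/7))*4 = (-18 + 111780/7)*4 = (111654/7)*4 = 446616/7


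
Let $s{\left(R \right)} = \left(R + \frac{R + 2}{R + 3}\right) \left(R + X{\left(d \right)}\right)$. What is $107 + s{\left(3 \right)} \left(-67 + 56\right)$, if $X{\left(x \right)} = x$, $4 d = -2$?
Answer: $\frac{19}{12} \approx 1.5833$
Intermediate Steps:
$d = - \frac{1}{2}$ ($d = \frac{1}{4} \left(-2\right) = - \frac{1}{2} \approx -0.5$)
$s{\left(R \right)} = \left(- \frac{1}{2} + R\right) \left(R + \frac{2 + R}{3 + R}\right)$ ($s{\left(R \right)} = \left(R + \frac{R + 2}{R + 3}\right) \left(R - \frac{1}{2}\right) = \left(R + \frac{2 + R}{3 + R}\right) \left(- \frac{1}{2} + R\right) = \left(- \frac{1}{2} + R\right) \left(R + \frac{2 + R}{3 + R}\right)$)
$107 + s{\left(3 \right)} \left(-67 + 56\right) = 107 + \frac{-1 + 3^{3} + \frac{7 \cdot 3^{2}}{2}}{3 + 3} \left(-67 + 56\right) = 107 + \frac{-1 + 27 + \frac{7}{2} \cdot 9}{6} \left(-11\right) = 107 + \frac{-1 + 27 + \frac{63}{2}}{6} \left(-11\right) = 107 + \frac{1}{6} \cdot \frac{115}{2} \left(-11\right) = 107 + \frac{115}{12} \left(-11\right) = 107 - \frac{1265}{12} = \frac{19}{12}$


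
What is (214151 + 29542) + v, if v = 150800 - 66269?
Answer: 328224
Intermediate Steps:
v = 84531
(214151 + 29542) + v = (214151 + 29542) + 84531 = 243693 + 84531 = 328224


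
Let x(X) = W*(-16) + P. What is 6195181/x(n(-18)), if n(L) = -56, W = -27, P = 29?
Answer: 6195181/461 ≈ 13439.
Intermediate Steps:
x(X) = 461 (x(X) = -27*(-16) + 29 = 432 + 29 = 461)
6195181/x(n(-18)) = 6195181/461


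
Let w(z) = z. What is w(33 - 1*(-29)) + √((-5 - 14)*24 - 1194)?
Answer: 62 + 5*I*√66 ≈ 62.0 + 40.62*I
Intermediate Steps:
w(33 - 1*(-29)) + √((-5 - 14)*24 - 1194) = (33 - 1*(-29)) + √((-5 - 14)*24 - 1194) = (33 + 29) + √(-19*24 - 1194) = 62 + √(-456 - 1194) = 62 + √(-1650) = 62 + 5*I*√66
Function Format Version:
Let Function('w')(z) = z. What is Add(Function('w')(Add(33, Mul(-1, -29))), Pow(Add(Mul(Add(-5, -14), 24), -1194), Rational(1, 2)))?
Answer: Add(62, Mul(5, I, Pow(66, Rational(1, 2)))) ≈ Add(62.000, Mul(40.620, I))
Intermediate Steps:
Add(Function('w')(Add(33, Mul(-1, -29))), Pow(Add(Mul(Add(-5, -14), 24), -1194), Rational(1, 2))) = Add(Add(33, Mul(-1, -29)), Pow(Add(Mul(Add(-5, -14), 24), -1194), Rational(1, 2))) = Add(Add(33, 29), Pow(Add(Mul(-19, 24), -1194), Rational(1, 2))) = Add(62, Pow(Add(-456, -1194), Rational(1, 2))) = Add(62, Pow(-1650, Rational(1, 2))) = Add(62, Mul(5, I, Pow(66, Rational(1, 2))))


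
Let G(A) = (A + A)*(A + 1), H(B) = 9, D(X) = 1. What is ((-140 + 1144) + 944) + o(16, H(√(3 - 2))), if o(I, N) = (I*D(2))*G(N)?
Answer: 4828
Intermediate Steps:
G(A) = 2*A*(1 + A) (G(A) = (2*A)*(1 + A) = 2*A*(1 + A))
o(I, N) = 2*I*N*(1 + N) (o(I, N) = (I*1)*(2*N*(1 + N)) = I*(2*N*(1 + N)) = 2*I*N*(1 + N))
((-140 + 1144) + 944) + o(16, H(√(3 - 2))) = ((-140 + 1144) + 944) + 2*16*9*(1 + 9) = (1004 + 944) + 2*16*9*10 = 1948 + 2880 = 4828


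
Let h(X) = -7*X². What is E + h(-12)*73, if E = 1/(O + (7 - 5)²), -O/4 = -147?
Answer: -43561727/592 ≈ -73584.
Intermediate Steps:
O = 588 (O = -4*(-147) = 588)
E = 1/592 (E = 1/(588 + (7 - 5)²) = 1/(588 + 2²) = 1/(588 + 4) = 1/592 ≈ 0.0016892)
E + h(-12)*73 = 1/592 - 7*(-12)²*73 = 1/592 - 7*144*73 = 1/592 - 1008*73 = 1/592 - 73584 = -43561727/592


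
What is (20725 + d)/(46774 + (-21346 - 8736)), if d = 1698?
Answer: 22423/16692 ≈ 1.3433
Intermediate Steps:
(20725 + d)/(46774 + (-21346 - 8736)) = (20725 + 1698)/(46774 + (-21346 - 8736)) = 22423/(46774 - 30082) = 22423/16692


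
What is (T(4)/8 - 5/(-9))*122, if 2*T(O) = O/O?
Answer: 5429/72 ≈ 75.403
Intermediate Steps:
T(O) = ½ (T(O) = (O/O)/2 = (½)*1 = ½)
(T(4)/8 - 5/(-9))*122 = ((½)/8 - 5/(-9))*122 = ((½)*(⅛) - 5*(-⅑))*122 = (1/16 + 5/9)*122 = (89/144)*122 = 5429/72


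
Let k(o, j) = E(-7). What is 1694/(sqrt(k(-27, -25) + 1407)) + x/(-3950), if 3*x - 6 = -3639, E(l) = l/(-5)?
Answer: 1211/3950 + 121*sqrt(35210)/503 ≈ 45.445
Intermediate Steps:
E(l) = -l/5 (E(l) = l*(-1/5) = -l/5)
x = -1211 (x = 2 + (1/3)*(-3639) = 2 - 1213 = -1211)
k(o, j) = 7/5 (k(o, j) = -1/5*(-7) = 7/5)
1694/(sqrt(k(-27, -25) + 1407)) + x/(-3950) = 1694/(sqrt(7/5 + 1407)) - 1211/(-3950) = 1694/(sqrt(7042/5)) - 1211*(-1/3950) = 1694/((sqrt(35210)/5)) + 1211/3950 = 1694*(sqrt(35210)/7042) + 1211/3950 = 121*sqrt(35210)/503 + 1211/3950 = 1211/3950 + 121*sqrt(35210)/503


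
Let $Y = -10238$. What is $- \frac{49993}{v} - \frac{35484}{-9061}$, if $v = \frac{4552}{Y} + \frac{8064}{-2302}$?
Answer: $\frac{2669808185062493}{210754184524} \approx 12668.0$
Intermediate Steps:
$v = - \frac{23259484}{5891969}$ ($v = \frac{4552}{-10238} + \frac{8064}{-2302} = 4552 \left(- \frac{1}{10238}\right) + 8064 \left(- \frac{1}{2302}\right) = - \frac{2276}{5119} - \frac{4032}{1151} = - \frac{23259484}{5891969} \approx -3.9477$)
$- \frac{49993}{v} - \frac{35484}{-9061} = - \frac{49993}{- \frac{23259484}{5891969}} - \frac{35484}{-9061} = \left(-49993\right) \left(- \frac{5891969}{23259484}\right) - - \frac{35484}{9061} = \frac{294557206217}{23259484} + \frac{35484}{9061} = \frac{2669808185062493}{210754184524}$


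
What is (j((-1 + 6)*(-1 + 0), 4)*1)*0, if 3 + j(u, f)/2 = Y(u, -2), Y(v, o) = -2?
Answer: 0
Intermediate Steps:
j(u, f) = -10 (j(u, f) = -6 + 2*(-2) = -6 - 4 = -10)
(j((-1 + 6)*(-1 + 0), 4)*1)*0 = -10*1*0 = -10*0 = 0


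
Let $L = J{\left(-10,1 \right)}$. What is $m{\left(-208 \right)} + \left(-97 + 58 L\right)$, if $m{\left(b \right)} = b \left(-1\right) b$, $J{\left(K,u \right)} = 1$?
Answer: $-43303$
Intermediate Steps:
$L = 1$
$m{\left(b \right)} = - b^{2}$ ($m{\left(b \right)} = - b b = - b^{2}$)
$m{\left(-208 \right)} + \left(-97 + 58 L\right) = - \left(-208\right)^{2} + \left(-97 + 58 \cdot 1\right) = \left(-1\right) 43264 + \left(-97 + 58\right) = -43264 - 39 = -43303$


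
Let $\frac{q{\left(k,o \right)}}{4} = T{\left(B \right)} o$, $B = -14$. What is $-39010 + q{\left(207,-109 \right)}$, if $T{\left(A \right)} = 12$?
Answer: $-44242$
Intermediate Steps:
$q{\left(k,o \right)} = 48 o$ ($q{\left(k,o \right)} = 4 \cdot 12 o = 48 o$)
$-39010 + q{\left(207,-109 \right)} = -39010 + 48 \left(-109\right) = -39010 - 5232 = -44242$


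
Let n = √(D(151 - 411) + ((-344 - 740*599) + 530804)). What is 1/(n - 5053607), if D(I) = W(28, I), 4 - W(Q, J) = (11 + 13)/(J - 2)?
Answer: -662022517/3345601614645083 - 6*√41569706/3345601614645083 ≈ -1.9789e-7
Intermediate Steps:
W(Q, J) = 4 - 24/(-2 + J) (W(Q, J) = 4 - (11 + 13)/(J - 2) = 4 - 24/(-2 + J))
D(I) = 4*(-8 + I)/(-2 + I)
n = 6*√41569706/131 (n = √(4*(-8 + (151 - 411))/(-2 + (151 - 411)) + ((-344 - 740*599) + 530804)) = √(4*(-8 - 260)/(-2 - 260) + ((-344 - 443260) + 530804)) = √(4*(-268)/(-262) + (-443604 + 530804)) = √(4*(-1/262)*(-268) + 87200) = √(536/131 + 87200) = √(11423736/131) = 6*√41569706/131 ≈ 295.30)
1/(n - 5053607) = 1/(6*√41569706/131 - 5053607) = 1/(-5053607 + 6*√41569706/131)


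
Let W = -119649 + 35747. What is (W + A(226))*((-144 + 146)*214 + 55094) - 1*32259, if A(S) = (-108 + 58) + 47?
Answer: -4658605669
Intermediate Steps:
W = -83902
A(S) = -3 (A(S) = -50 + 47 = -3)
(W + A(226))*((-144 + 146)*214 + 55094) - 1*32259 = (-83902 - 3)*((-144 + 146)*214 + 55094) - 1*32259 = -83905*(2*214 + 55094) - 32259 = -83905*(428 + 55094) - 32259 = -83905*55522 - 32259 = -4658573410 - 32259 = -4658605669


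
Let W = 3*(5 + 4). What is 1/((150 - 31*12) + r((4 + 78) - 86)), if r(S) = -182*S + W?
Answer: 1/533 ≈ 0.0018762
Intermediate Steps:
W = 27 (W = 3*9 = 27)
r(S) = 27 - 182*S (r(S) = -182*S + 27 = 27 - 182*S)
1/((150 - 31*12) + r((4 + 78) - 86)) = 1/((150 - 31*12) + (27 - 182*((4 + 78) - 86))) = 1/((150 - 372) + (27 - 182*(82 - 86))) = 1/(-222 + (27 - 182*(-4))) = 1/(-222 + (27 + 728)) = 1/(-222 + 755) = 1/533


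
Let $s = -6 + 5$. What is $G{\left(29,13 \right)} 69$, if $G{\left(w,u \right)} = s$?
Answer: $-69$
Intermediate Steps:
$s = -1$
$G{\left(w,u \right)} = -1$
$G{\left(29,13 \right)} 69 = \left(-1\right) 69 = -69$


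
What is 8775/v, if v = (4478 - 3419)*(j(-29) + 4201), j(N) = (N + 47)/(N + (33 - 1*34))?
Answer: 14625/7413706 ≈ 0.0019727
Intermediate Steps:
j(N) = (47 + N)/(-1 + N) (j(N) = (47 + N)/(N + (33 - 34)) = (47 + N)/(N - 1) = (47 + N)/(-1 + N))
v = 22241118/5 (v = (4478 - 3419)*((47 - 29)/(-1 - 29) + 4201) = 1059*(18/(-30) + 4201) = 1059*(-1/30*18 + 4201) = 1059*(-⅗ + 4201) = 1059*(21002/5) = 22241118/5 ≈ 4.4482e+6)
8775/v = 8775/(22241118/5) = 8775*(5/22241118) = 14625/7413706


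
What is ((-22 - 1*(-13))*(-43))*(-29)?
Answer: -11223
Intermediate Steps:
((-22 - 1*(-13))*(-43))*(-29) = ((-22 + 13)*(-43))*(-29) = -9*(-43)*(-29) = 387*(-29) = -11223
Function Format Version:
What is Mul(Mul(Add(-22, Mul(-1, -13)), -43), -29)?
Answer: -11223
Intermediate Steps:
Mul(Mul(Add(-22, Mul(-1, -13)), -43), -29) = Mul(Mul(Add(-22, 13), -43), -29) = Mul(Mul(-9, -43), -29) = Mul(387, -29) = -11223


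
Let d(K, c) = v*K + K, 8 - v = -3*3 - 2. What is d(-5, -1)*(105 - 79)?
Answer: -2600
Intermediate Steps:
v = 19 (v = 8 - (-3*3 - 2) = 8 - (-9 - 2) = 8 - 1*(-11) = 8 + 11 = 19)
d(K, c) = 20*K (d(K, c) = 19*K + K = 20*K)
d(-5, -1)*(105 - 79) = (20*(-5))*(105 - 79) = -100*26 = -2600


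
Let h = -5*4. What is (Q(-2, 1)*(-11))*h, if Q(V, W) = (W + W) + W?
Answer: 660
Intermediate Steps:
h = -20
Q(V, W) = 3*W (Q(V, W) = 2*W + W = 3*W)
(Q(-2, 1)*(-11))*h = ((3*1)*(-11))*(-20) = (3*(-11))*(-20) = -33*(-20) = 660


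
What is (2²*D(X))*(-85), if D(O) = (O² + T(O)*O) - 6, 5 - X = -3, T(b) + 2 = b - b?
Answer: -14280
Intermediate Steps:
T(b) = -2 (T(b) = -2 + (b - b) = -2 + 0 = -2)
X = 8 (X = 5 - 1*(-3) = 5 + 3 = 8)
D(O) = -6 + O² - 2*O (D(O) = (O² - 2*O) - 6 = -6 + O² - 2*O)
(2²*D(X))*(-85) = (2²*(-6 + 8² - 2*8))*(-85) = (4*(-6 + 64 - 16))*(-85) = (4*42)*(-85) = 168*(-85) = -14280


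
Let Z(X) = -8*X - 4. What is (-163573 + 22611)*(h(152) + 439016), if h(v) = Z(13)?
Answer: -61869349496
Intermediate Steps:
Z(X) = -4 - 8*X
h(v) = -108 (h(v) = -4 - 8*13 = -4 - 104 = -108)
(-163573 + 22611)*(h(152) + 439016) = (-163573 + 22611)*(-108 + 439016) = -140962*438908 = -61869349496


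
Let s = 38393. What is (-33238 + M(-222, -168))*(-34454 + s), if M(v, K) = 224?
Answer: -130042146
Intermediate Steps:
(-33238 + M(-222, -168))*(-34454 + s) = (-33238 + 224)*(-34454 + 38393) = -33014*3939 = -130042146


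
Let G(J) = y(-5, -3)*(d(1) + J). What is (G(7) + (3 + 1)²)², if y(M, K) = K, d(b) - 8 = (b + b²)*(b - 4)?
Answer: 121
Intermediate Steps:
d(b) = 8 + (-4 + b)*(b + b²) (d(b) = 8 + (b + b²)*(b - 4) = 8 + (b + b²)*(-4 + b) = 8 + (-4 + b)*(b + b²))
G(J) = -6 - 3*J (G(J) = -3*((8 + 1³ - 4*1 - 3*1²) + J) = -3*((8 + 1 - 4 - 3*1) + J) = -3*((8 + 1 - 4 - 3) + J) = -3*(2 + J) = -6 - 3*J)
(G(7) + (3 + 1)²)² = ((-6 - 3*7) + (3 + 1)²)² = ((-6 - 21) + 4²)² = (-27 + 16)² = (-11)² = 121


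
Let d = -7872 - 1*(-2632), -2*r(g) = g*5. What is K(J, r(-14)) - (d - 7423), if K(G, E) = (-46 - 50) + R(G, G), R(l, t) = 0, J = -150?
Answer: 12567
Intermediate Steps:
r(g) = -5*g/2 (r(g) = -g*5/2 = -5*g/2)
d = -5240 (d = -7872 + 2632 = -5240)
K(G, E) = -96 (K(G, E) = (-46 - 50) + 0 = -96 + 0 = -96)
K(J, r(-14)) - (d - 7423) = -96 - (-5240 - 7423) = -96 - 1*(-12663) = -96 + 12663 = 12567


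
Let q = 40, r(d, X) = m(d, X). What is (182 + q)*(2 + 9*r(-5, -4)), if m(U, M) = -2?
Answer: -3552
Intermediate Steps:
r(d, X) = -2
(182 + q)*(2 + 9*r(-5, -4)) = (182 + 40)*(2 + 9*(-2)) = 222*(2 - 18) = 222*(-16) = -3552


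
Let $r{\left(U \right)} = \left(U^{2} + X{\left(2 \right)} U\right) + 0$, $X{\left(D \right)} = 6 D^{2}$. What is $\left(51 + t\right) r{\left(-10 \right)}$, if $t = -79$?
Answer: $3920$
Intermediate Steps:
$r{\left(U \right)} = U^{2} + 24 U$ ($r{\left(U \right)} = \left(U^{2} + 6 \cdot 2^{2} U\right) + 0 = \left(U^{2} + 6 \cdot 4 U\right) + 0 = \left(U^{2} + 24 U\right) + 0 = U^{2} + 24 U$)
$\left(51 + t\right) r{\left(-10 \right)} = \left(51 - 79\right) \left(- 10 \left(24 - 10\right)\right) = - 28 \left(\left(-10\right) 14\right) = \left(-28\right) \left(-140\right) = 3920$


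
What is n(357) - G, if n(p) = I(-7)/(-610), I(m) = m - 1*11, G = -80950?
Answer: 24689759/305 ≈ 80950.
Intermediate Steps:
I(m) = -11 + m (I(m) = m - 11 = -11 + m)
n(p) = 9/305 (n(p) = (-11 - 7)/(-610) = -18*(-1/610) = 9/305)
n(357) - G = 9/305 - 1*(-80950) = 9/305 + 80950 = 24689759/305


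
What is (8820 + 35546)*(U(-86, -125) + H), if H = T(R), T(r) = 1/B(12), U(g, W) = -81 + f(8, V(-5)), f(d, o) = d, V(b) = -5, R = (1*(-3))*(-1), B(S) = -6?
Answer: -9738337/3 ≈ -3.2461e+6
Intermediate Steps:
R = 3 (R = -3*(-1) = 3)
U(g, W) = -73 (U(g, W) = -81 + 8 = -73)
T(r) = -⅙ (T(r) = 1/(-6) = -⅙)
H = -⅙ ≈ -0.16667
(8820 + 35546)*(U(-86, -125) + H) = (8820 + 35546)*(-73 - ⅙) = 44366*(-439/6) = -9738337/3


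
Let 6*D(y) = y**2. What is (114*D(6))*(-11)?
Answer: -7524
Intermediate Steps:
D(y) = y**2/6
(114*D(6))*(-11) = (114*((1/6)*6**2))*(-11) = (114*((1/6)*36))*(-11) = (114*6)*(-11) = 684*(-11) = -7524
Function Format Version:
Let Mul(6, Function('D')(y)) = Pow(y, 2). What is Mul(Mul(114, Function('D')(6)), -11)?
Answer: -7524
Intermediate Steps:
Function('D')(y) = Mul(Rational(1, 6), Pow(y, 2))
Mul(Mul(114, Function('D')(6)), -11) = Mul(Mul(114, Mul(Rational(1, 6), Pow(6, 2))), -11) = Mul(Mul(114, Mul(Rational(1, 6), 36)), -11) = Mul(Mul(114, 6), -11) = Mul(684, -11) = -7524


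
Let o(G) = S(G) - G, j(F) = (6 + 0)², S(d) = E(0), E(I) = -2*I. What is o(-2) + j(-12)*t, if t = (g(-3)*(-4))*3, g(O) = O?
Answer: 1298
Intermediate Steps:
t = 36 (t = -3*(-4)*3 = 12*3 = 36)
S(d) = 0 (S(d) = -2*0 = 0)
j(F) = 36 (j(F) = 6² = 36)
o(G) = -G (o(G) = 0 - G = -G)
o(-2) + j(-12)*t = -1*(-2) + 36*36 = 2 + 1296 = 1298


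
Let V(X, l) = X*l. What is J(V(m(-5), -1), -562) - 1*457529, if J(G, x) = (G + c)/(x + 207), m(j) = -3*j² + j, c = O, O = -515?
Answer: -32484472/71 ≈ -4.5753e+5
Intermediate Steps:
c = -515
m(j) = j - 3*j²
J(G, x) = (-515 + G)/(207 + x) (J(G, x) = (G - 515)/(x + 207) = (-515 + G)/(207 + x))
J(V(m(-5), -1), -562) - 1*457529 = (-515 - 5*(1 - 3*(-5))*(-1))/(207 - 562) - 1*457529 = (-515 - 5*(1 + 15)*(-1))/(-355) - 457529 = -(-515 - 5*16*(-1))/355 - 457529 = -(-515 - 80*(-1))/355 - 457529 = -(-515 + 80)/355 - 457529 = -1/355*(-435) - 457529 = 87/71 - 457529 = -32484472/71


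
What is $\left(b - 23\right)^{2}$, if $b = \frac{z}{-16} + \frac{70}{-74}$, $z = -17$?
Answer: $\frac{183521209}{350464} \approx 523.65$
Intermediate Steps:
$b = \frac{69}{592}$ ($b = - \frac{17}{-16} + \frac{70}{-74} = \left(-17\right) \left(- \frac{1}{16}\right) + 70 \left(- \frac{1}{74}\right) = \frac{17}{16} - \frac{35}{37} = \frac{69}{592} \approx 0.11655$)
$\left(b - 23\right)^{2} = \left(\frac{69}{592} - 23\right)^{2} = \left(- \frac{13547}{592}\right)^{2} = \frac{183521209}{350464}$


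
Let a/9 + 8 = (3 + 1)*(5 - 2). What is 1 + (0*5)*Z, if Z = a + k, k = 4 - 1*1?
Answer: 1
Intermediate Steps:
a = 36 (a = -72 + 9*((3 + 1)*(5 - 2)) = -72 + 9*(4*3) = -72 + 9*12 = -72 + 108 = 36)
k = 3 (k = 4 - 1 = 3)
Z = 39 (Z = 36 + 3 = 39)
1 + (0*5)*Z = 1 + (0*5)*39 = 1 + 0*39 = 1 + 0 = 1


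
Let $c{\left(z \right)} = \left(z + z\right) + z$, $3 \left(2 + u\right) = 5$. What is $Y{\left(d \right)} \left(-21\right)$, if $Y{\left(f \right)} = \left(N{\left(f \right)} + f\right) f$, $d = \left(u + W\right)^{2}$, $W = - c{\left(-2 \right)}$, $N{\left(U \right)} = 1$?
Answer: $- \frac{602854}{27} \approx -22328.0$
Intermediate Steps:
$u = - \frac{1}{3}$ ($u = -2 + \frac{1}{3} \cdot 5 = -2 + \frac{5}{3} = - \frac{1}{3} \approx -0.33333$)
$c{\left(z \right)} = 3 z$ ($c{\left(z \right)} = 2 z + z = 3 z$)
$W = 6$ ($W = - 3 \left(-2\right) = \left(-1\right) \left(-6\right) = 6$)
$d = \frac{289}{9}$ ($d = \left(- \frac{1}{3} + 6\right)^{2} = \left(\frac{17}{3}\right)^{2} = \frac{289}{9} \approx 32.111$)
$Y{\left(f \right)} = f \left(1 + f\right)$ ($Y{\left(f \right)} = \left(1 + f\right) f = f \left(1 + f\right)$)
$Y{\left(d \right)} \left(-21\right) = \frac{289 \left(1 + \frac{289}{9}\right)}{9} \left(-21\right) = \frac{289}{9} \cdot \frac{298}{9} \left(-21\right) = \frac{86122}{81} \left(-21\right) = - \frac{602854}{27}$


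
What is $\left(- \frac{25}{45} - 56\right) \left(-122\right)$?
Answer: $\frac{62098}{9} \approx 6899.8$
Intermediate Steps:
$\left(- \frac{25}{45} - 56\right) \left(-122\right) = \left(\left(-25\right) \frac{1}{45} - 56\right) \left(-122\right) = \left(- \frac{5}{9} - 56\right) \left(-122\right) = \left(- \frac{509}{9}\right) \left(-122\right) = \frac{62098}{9}$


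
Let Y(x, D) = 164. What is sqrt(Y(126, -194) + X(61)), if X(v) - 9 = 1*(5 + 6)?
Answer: 2*sqrt(46) ≈ 13.565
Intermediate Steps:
X(v) = 20 (X(v) = 9 + 1*(5 + 6) = 9 + 1*11 = 9 + 11 = 20)
sqrt(Y(126, -194) + X(61)) = sqrt(164 + 20) = sqrt(184) = 2*sqrt(46)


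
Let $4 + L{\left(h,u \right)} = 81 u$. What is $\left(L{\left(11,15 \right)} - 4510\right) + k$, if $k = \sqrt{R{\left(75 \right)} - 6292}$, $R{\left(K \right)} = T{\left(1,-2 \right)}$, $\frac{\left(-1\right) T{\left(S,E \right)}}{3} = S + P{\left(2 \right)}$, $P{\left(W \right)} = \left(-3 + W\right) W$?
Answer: $-3299 + i \sqrt{6289} \approx -3299.0 + 79.303 i$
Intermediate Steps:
$L{\left(h,u \right)} = -4 + 81 u$
$P{\left(W \right)} = W \left(-3 + W\right)$
$T{\left(S,E \right)} = 6 - 3 S$ ($T{\left(S,E \right)} = - 3 \left(S + 2 \left(-3 + 2\right)\right) = - 3 \left(S + 2 \left(-1\right)\right) = - 3 \left(S - 2\right) = - 3 \left(-2 + S\right) = 6 - 3 S$)
$R{\left(K \right)} = 3$ ($R{\left(K \right)} = 6 - 3 = 3$)
$k = i \sqrt{6289}$ ($k = \sqrt{3 - 6292} = \sqrt{-6289} = i \sqrt{6289} \approx 79.303 i$)
$\left(L{\left(11,15 \right)} - 4510\right) + k = \left(\left(-4 + 81 \cdot 15\right) - 4510\right) + i \sqrt{6289} = \left(\left(-4 + 1215\right) - 4510\right) + i \sqrt{6289} = \left(1211 - 4510\right) + i \sqrt{6289} = -3299 + i \sqrt{6289}$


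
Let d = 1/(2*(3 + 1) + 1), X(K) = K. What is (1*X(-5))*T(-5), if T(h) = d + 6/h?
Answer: 49/9 ≈ 5.4444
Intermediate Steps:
d = 1/9 (d = 1/(2*4 + 1) = 1/(8 + 1) = 1/9 ≈ 0.11111)
T(h) = 1/9 + 6/h
(1*X(-5))*T(-5) = (1*(-5))*((1/9)*(54 - 5)/(-5)) = -5*(-1)*49/(9*5) = -5*(-49/45) = 49/9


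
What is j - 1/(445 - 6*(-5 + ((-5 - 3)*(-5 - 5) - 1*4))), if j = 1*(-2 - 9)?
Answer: -210/19 ≈ -11.053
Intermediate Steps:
j = -11 (j = 1*(-11) = -11)
j - 1/(445 - 6*(-5 + ((-5 - 3)*(-5 - 5) - 1*4))) = -11 - 1/(445 - 6*(-5 + ((-5 - 3)*(-5 - 5) - 1*4))) = -11 - 1/(445 - 6*(-5 + (-8*(-10) - 4))) = -11 - 1/(445 - 6*(-5 + (80 - 4))) = -11 - 1/(445 - 6*(-5 + 76)) = -11 - 1/(445 - 6*71) = -11 - 1/(445 - 426) = -11 - 1/19 = -210/19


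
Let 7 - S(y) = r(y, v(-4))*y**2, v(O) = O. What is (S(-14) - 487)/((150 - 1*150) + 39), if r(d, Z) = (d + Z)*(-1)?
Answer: -1336/13 ≈ -102.77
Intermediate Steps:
r(d, Z) = -Z - d (r(d, Z) = (Z + d)*(-1) = -Z - d)
S(y) = 7 - y**2*(4 - y) (S(y) = 7 - (-1*(-4) - y)*y**2 = 7 - (4 - y)*y**2 = 7 - y**2*(4 - y))
(S(-14) - 487)/((150 - 1*150) + 39) = ((7 + (-14)**2*(-4 - 14)) - 487)/((150 - 1*150) + 39) = ((7 + 196*(-18)) - 487)/((150 - 150) + 39) = ((7 - 3528) - 487)/(0 + 39) = (-3521 - 487)/39 = -4008*1/39 = -1336/13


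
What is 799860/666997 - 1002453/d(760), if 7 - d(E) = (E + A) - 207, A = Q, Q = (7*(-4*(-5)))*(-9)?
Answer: -222687347867/158745286 ≈ -1402.8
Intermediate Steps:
Q = -1260 (Q = (7*20)*(-9) = 140*(-9) = -1260)
A = -1260
d(E) = 1474 - E (d(E) = 7 - ((E - 1260) - 207) = 7 - ((-1260 + E) - 207) = 7 - (-1467 + E) = 7 + (1467 - E) = 1474 - E)
799860/666997 - 1002453/d(760) = 799860/666997 - 1002453/(1474 - 1*760) = 799860*(1/666997) - 1002453/(1474 - 760) = 799860/666997 - 1002453/714 = 799860/666997 - 1002453*1/714 = 799860/666997 - 334151/238 = -222687347867/158745286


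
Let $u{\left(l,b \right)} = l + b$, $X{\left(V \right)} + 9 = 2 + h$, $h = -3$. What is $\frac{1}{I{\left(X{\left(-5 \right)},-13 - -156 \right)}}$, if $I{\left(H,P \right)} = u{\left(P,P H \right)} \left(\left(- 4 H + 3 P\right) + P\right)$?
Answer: $- \frac{1}{787644} \approx -1.2696 \cdot 10^{-6}$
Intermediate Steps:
$X{\left(V \right)} = -10$ ($X{\left(V \right)} = -9 + \left(2 - 3\right) = -9 - 1 = -10$)
$u{\left(l,b \right)} = b + l$
$I{\left(H,P \right)} = \left(P + H P\right) \left(- 4 H + 4 P\right)$ ($I{\left(H,P \right)} = \left(P H + P\right) \left(\left(- 4 H + 3 P\right) + P\right) = \left(H P + P\right) \left(- 4 H + 4 P\right) = \left(P + H P\right) \left(- 4 H + 4 P\right)$)
$\frac{1}{I{\left(X{\left(-5 \right)},-13 - -156 \right)}} = \frac{1}{\left(-4\right) \left(-13 - -156\right) \left(1 - 10\right) \left(-10 - \left(-13 - -156\right)\right)} = \frac{1}{\left(-4\right) \left(-13 + 156\right) \left(-9\right) \left(-10 - \left(-13 + 156\right)\right)} = \frac{1}{\left(-4\right) 143 \left(-9\right) \left(-10 - 143\right)} = \frac{1}{\left(-4\right) 143 \left(-9\right) \left(-153\right)} = \frac{1}{-787644} = - \frac{1}{787644}$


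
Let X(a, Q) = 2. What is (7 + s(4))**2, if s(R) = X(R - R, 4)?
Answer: 81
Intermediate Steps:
s(R) = 2
(7 + s(4))**2 = (7 + 2)**2 = 9**2 = 81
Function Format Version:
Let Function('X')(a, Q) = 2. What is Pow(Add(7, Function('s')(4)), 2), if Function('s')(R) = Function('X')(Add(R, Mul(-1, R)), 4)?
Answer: 81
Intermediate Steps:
Function('s')(R) = 2
Pow(Add(7, Function('s')(4)), 2) = Pow(Add(7, 2), 2) = Pow(9, 2) = 81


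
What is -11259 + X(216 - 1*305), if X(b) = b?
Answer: -11348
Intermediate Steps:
-11259 + X(216 - 1*305) = -11259 + (216 - 1*305) = -11259 + (216 - 305) = -11259 - 89 = -11348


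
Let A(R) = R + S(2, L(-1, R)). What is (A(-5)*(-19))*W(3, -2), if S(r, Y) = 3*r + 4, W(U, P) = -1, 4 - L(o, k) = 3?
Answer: 95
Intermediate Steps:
L(o, k) = 1 (L(o, k) = 4 - 1*3 = 4 - 3 = 1)
S(r, Y) = 4 + 3*r
A(R) = 10 + R (A(R) = R + (4 + 3*2) = R + (4 + 6) = R + 10 = 10 + R)
(A(-5)*(-19))*W(3, -2) = ((10 - 5)*(-19))*(-1) = (5*(-19))*(-1) = -95*(-1) = 95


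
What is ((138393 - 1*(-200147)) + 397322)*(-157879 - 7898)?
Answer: -121988994774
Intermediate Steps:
((138393 - 1*(-200147)) + 397322)*(-157879 - 7898) = ((138393 + 200147) + 397322)*(-165777) = (338540 + 397322)*(-165777) = 735862*(-165777) = -121988994774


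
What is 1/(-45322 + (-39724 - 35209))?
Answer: -1/120255 ≈ -8.3157e-6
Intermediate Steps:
1/(-45322 + (-39724 - 35209)) = 1/(-45322 - 74933) = 1/(-120255) = -1/120255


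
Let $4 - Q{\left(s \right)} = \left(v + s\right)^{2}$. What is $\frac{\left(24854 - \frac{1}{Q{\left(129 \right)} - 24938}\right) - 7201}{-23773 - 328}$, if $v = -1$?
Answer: $- \frac{729386655}{995805118} \approx -0.73246$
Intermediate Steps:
$Q{\left(s \right)} = 4 - \left(-1 + s\right)^{2}$
$\frac{\left(24854 - \frac{1}{Q{\left(129 \right)} - 24938}\right) - 7201}{-23773 - 328} = \frac{\left(24854 - \frac{1}{\left(4 - \left(-1 + 129\right)^{2}\right) - 24938}\right) - 7201}{-23773 - 328} = \frac{\left(24854 - \frac{1}{\left(4 - 128^{2}\right) - 24938}\right) - 7201}{-24101} = \left(\left(24854 - \frac{1}{\left(4 - 16384\right) - 24938}\right) - 7201\right) \left(- \frac{1}{24101}\right) = \left(\left(24854 - \frac{1}{-16380 - 24938}\right) - 7201\right) \left(- \frac{1}{24101}\right) = \left(\left(24854 - \frac{1}{-41318}\right) - 7201\right) \left(- \frac{1}{24101}\right) = \left(\left(24854 - - \frac{1}{41318}\right) - 7201\right) \left(- \frac{1}{24101}\right) = \left(\left(24854 + \frac{1}{41318}\right) - 7201\right) \left(- \frac{1}{24101}\right) = \left(\frac{1026917573}{41318} - 7201\right) \left(- \frac{1}{24101}\right) = \frac{729386655}{41318} \left(- \frac{1}{24101}\right) = - \frac{729386655}{995805118}$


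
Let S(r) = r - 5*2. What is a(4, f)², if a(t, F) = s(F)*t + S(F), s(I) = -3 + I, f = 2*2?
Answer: 4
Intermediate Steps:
f = 4
S(r) = -10 + r (S(r) = r - 10 = -10 + r)
a(t, F) = -10 + F + t*(-3 + F) (a(t, F) = (-3 + F)*t + (-10 + F) = t*(-3 + F) + (-10 + F) = -10 + F + t*(-3 + F))
a(4, f)² = (-10 + 4 + 4*(-3 + 4))² = (-10 + 4 + 4*1)² = (-10 + 4 + 4)² = (-2)² = 4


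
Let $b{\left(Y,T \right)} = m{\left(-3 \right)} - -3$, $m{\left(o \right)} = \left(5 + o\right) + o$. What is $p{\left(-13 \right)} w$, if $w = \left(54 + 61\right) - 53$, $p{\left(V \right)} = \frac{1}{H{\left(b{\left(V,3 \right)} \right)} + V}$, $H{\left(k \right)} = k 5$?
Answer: $- \frac{62}{3} \approx -20.667$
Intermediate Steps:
$m{\left(o \right)} = 5 + 2 o$
$b{\left(Y,T \right)} = 2$ ($b{\left(Y,T \right)} = \left(5 + 2 \left(-3\right)\right) - -3 = \left(5 - 6\right) + 3 = -1 + 3 = 2$)
$H{\left(k \right)} = 5 k$
$p{\left(V \right)} = \frac{1}{10 + V}$ ($p{\left(V \right)} = \frac{1}{5 \cdot 2 + V} = \frac{1}{10 + V}$)
$w = 62$ ($w = 115 - 53 = 62$)
$p{\left(-13 \right)} w = \frac{1}{10 - 13} \cdot 62 = \frac{1}{-3} \cdot 62 = \left(- \frac{1}{3}\right) 62 = - \frac{62}{3}$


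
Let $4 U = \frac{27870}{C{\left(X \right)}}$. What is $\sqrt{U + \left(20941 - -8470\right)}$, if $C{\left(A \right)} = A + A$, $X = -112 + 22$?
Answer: $\frac{\sqrt{4229610}}{12} \approx 171.38$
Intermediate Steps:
$X = -90$
$C{\left(A \right)} = 2 A$
$U = - \frac{929}{24}$ ($U = \frac{27870 \frac{1}{2 \left(-90\right)}}{4} = \frac{27870 \frac{1}{-180}}{4} = \frac{27870 \left(- \frac{1}{180}\right)}{4} = \frac{1}{4} \left(- \frac{929}{6}\right) = - \frac{929}{24} \approx -38.708$)
$\sqrt{U + \left(20941 - -8470\right)} = \sqrt{- \frac{929}{24} + \left(20941 - -8470\right)} = \sqrt{- \frac{929}{24} + \left(20941 + 8470\right)} = \sqrt{- \frac{929}{24} + 29411} = \sqrt{\frac{704935}{24}} = \frac{\sqrt{4229610}}{12}$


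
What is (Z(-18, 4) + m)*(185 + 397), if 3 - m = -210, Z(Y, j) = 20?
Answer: 135606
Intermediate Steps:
m = 213 (m = 3 - 1*(-210) = 3 + 210 = 213)
(Z(-18, 4) + m)*(185 + 397) = (20 + 213)*(185 + 397) = 233*582 = 135606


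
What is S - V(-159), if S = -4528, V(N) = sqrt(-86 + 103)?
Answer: -4528 - sqrt(17) ≈ -4532.1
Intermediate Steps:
V(N) = sqrt(17)
S - V(-159) = -4528 - sqrt(17)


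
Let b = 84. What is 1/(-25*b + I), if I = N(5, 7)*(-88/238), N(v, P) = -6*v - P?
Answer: -119/248272 ≈ -0.00047931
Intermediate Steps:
N(v, P) = -P - 6*v
I = 1628/119 (I = (-1*7 - 6*5)*(-88/238) = (-7 - 30)*(-88*1/238) = -37*(-44/119) = 1628/119 ≈ 13.681)
1/(-25*b + I) = 1/(-25*84 + 1628/119) = 1/(-2100 + 1628/119) = 1/(-248272/119) = -119/248272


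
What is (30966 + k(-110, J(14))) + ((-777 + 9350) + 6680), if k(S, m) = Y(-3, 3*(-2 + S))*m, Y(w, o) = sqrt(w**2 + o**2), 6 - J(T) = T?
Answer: 46219 - 24*sqrt(12545) ≈ 43531.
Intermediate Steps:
J(T) = 6 - T
Y(w, o) = sqrt(o**2 + w**2)
k(S, m) = m*sqrt(9 + (-6 + 3*S)**2) (k(S, m) = sqrt((3*(-2 + S))**2 + (-3)**2)*m = sqrt((-6 + 3*S)**2 + 9)*m = sqrt(9 + (-6 + 3*S)**2)*m = m*sqrt(9 + (-6 + 3*S)**2))
(30966 + k(-110, J(14))) + ((-777 + 9350) + 6680) = (30966 + 3*(6 - 1*14)*sqrt(1 + (-2 - 110)**2)) + ((-777 + 9350) + 6680) = (30966 + 3*(6 - 14)*sqrt(1 + (-112)**2)) + (8573 + 6680) = (30966 + 3*(-8)*sqrt(1 + 12544)) + 15253 = (30966 + 3*(-8)*sqrt(12545)) + 15253 = (30966 - 24*sqrt(12545)) + 15253 = 46219 - 24*sqrt(12545)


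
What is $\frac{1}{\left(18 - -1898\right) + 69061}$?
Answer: $\frac{1}{70977} \approx 1.4089 \cdot 10^{-5}$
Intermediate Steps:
$\frac{1}{\left(18 - -1898\right) + 69061} = \frac{1}{\left(18 + 1898\right) + 69061} = \frac{1}{1916 + 69061} = \frac{1}{70977}$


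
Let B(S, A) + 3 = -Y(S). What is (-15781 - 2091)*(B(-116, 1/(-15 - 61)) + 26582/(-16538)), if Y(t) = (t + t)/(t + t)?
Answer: 828671024/8269 ≈ 1.0021e+5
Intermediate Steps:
Y(t) = 1 (Y(t) = (2*t)/((2*t)) = (2*t)*(1/(2*t)) = 1)
B(S, A) = -4 (B(S, A) = -3 - 1*1 = -3 - 1 = -4)
(-15781 - 2091)*(B(-116, 1/(-15 - 61)) + 26582/(-16538)) = (-15781 - 2091)*(-4 + 26582/(-16538)) = -17872*(-4 + 26582*(-1/16538)) = -17872*(-4 - 13291/8269) = -17872*(-46367/8269) = 828671024/8269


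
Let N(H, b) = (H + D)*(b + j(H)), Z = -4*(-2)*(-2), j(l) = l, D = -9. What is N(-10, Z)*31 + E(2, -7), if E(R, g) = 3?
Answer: 15317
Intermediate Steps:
Z = -16 (Z = 8*(-2) = -16)
N(H, b) = (-9 + H)*(H + b) (N(H, b) = (H - 9)*(b + H) = (-9 + H)*(H + b))
N(-10, Z)*31 + E(2, -7) = ((-10)² - 9*(-10) - 9*(-16) - 10*(-16))*31 + 3 = (100 + 90 + 144 + 160)*31 + 3 = 494*31 + 3 = 15314 + 3 = 15317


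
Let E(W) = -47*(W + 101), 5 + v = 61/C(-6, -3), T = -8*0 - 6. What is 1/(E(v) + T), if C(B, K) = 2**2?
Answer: -4/20939 ≈ -0.00019103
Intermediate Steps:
C(B, K) = 4
T = -6 (T = 0 - 6 = -6)
v = 41/4 (v = -5 + 61/4 = 41/4 ≈ 10.250)
E(W) = -4747 - 47*W (E(W) = -47*(101 + W) = -4747 - 47*W)
1/(E(v) + T) = 1/((-4747 - 47*41/4) - 6) = 1/((-4747 - 1927/4) - 6) = 1/(-20915/4 - 6) = 1/(-20939/4) = -4/20939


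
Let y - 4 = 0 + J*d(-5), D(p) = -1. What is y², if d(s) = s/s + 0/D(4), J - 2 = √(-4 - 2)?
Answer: (6 + I*√6)² ≈ 30.0 + 29.394*I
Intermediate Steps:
J = 2 + I*√6 (J = 2 + √(-4 - 2) = 2 + √(-6) = 2 + I*√6 ≈ 2.0 + 2.4495*I)
d(s) = 1 (d(s) = s/s + 0/(-1) = 1 + 0*(-1) = 1 + 0 = 1)
y = 6 + I*√6 (y = 4 + (0 + (2 + I*√6)*1) = 4 + (0 + (2 + I*√6)) = 4 + (2 + I*√6) = 6 + I*√6 ≈ 6.0 + 2.4495*I)
y² = (6 + I*√6)²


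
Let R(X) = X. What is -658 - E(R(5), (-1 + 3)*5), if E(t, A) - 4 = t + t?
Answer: -672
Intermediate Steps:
E(t, A) = 4 + 2*t (E(t, A) = 4 + (t + t) = 4 + 2*t)
-658 - E(R(5), (-1 + 3)*5) = -658 - (4 + 2*5) = -658 - (4 + 10) = -658 - 1*14 = -658 - 14 = -672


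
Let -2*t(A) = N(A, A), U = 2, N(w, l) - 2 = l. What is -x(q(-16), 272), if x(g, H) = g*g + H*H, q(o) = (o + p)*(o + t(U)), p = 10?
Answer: -85648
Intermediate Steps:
N(w, l) = 2 + l
t(A) = -1 - A/2 (t(A) = -(2 + A)/2 = -1 - A/2)
q(o) = (-2 + o)*(10 + o) (q(o) = (o + 10)*(o + (-1 - ½*2)) = (10 + o)*(o + (-1 - 1)) = (10 + o)*(o - 2) = (10 + o)*(-2 + o) = (-2 + o)*(10 + o))
x(g, H) = H² + g² (x(g, H) = g² + H² = H² + g²)
-x(q(-16), 272) = -(272² + (-20 + (-16)² + 8*(-16))²) = -(73984 + (-20 + 256 - 128)²) = -(73984 + 108²) = -(73984 + 11664) = -1*85648 = -85648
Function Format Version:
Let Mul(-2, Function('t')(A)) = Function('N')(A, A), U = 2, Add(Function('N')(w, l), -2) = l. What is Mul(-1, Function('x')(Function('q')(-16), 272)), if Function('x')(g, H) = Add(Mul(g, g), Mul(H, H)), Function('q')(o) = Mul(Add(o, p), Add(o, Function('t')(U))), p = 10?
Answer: -85648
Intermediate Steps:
Function('N')(w, l) = Add(2, l)
Function('t')(A) = Add(-1, Mul(Rational(-1, 2), A)) (Function('t')(A) = Mul(Rational(-1, 2), Add(2, A)) = Add(-1, Mul(Rational(-1, 2), A)))
Function('q')(o) = Mul(Add(-2, o), Add(10, o)) (Function('q')(o) = Mul(Add(o, 10), Add(o, Add(-1, Mul(Rational(-1, 2), 2)))) = Mul(Add(10, o), Add(o, Add(-1, -1))) = Mul(Add(10, o), Add(o, -2)) = Mul(Add(10, o), Add(-2, o)) = Mul(Add(-2, o), Add(10, o)))
Function('x')(g, H) = Add(Pow(H, 2), Pow(g, 2)) (Function('x')(g, H) = Add(Pow(g, 2), Pow(H, 2)) = Add(Pow(H, 2), Pow(g, 2)))
Mul(-1, Function('x')(Function('q')(-16), 272)) = Mul(-1, Add(Pow(272, 2), Pow(Add(-20, Pow(-16, 2), Mul(8, -16)), 2))) = Mul(-1, Add(73984, Pow(Add(-20, 256, -128), 2))) = Mul(-1, Add(73984, Pow(108, 2))) = Mul(-1, Add(73984, 11664)) = Mul(-1, 85648) = -85648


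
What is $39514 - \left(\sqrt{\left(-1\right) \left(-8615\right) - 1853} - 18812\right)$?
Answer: $58326 - 7 \sqrt{138} \approx 58244.0$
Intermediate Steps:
$39514 - \left(\sqrt{\left(-1\right) \left(-8615\right) - 1853} - 18812\right) = 39514 - \left(\sqrt{8615 - 1853} - 18812\right) = 39514 - \left(\sqrt{6762} - 18812\right) = 39514 - \left(7 \sqrt{138} - 18812\right) = 39514 - \left(-18812 + 7 \sqrt{138}\right) = 39514 + \left(18812 - 7 \sqrt{138}\right) = 58326 - 7 \sqrt{138}$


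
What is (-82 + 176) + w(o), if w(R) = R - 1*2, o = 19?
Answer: 111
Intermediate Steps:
w(R) = -2 + R (w(R) = R - 2 = -2 + R)
(-82 + 176) + w(o) = (-82 + 176) + (-2 + 19) = 94 + 17 = 111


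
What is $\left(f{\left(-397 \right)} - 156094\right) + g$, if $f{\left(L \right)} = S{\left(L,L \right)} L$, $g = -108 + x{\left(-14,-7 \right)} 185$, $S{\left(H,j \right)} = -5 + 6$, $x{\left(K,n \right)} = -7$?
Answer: $-157894$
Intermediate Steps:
$S{\left(H,j \right)} = 1$
$g = -1403$ ($g = -108 - 1295 = -1403$)
$f{\left(L \right)} = L$ ($f{\left(L \right)} = 1 L = L$)
$\left(f{\left(-397 \right)} - 156094\right) + g = \left(-397 - 156094\right) - 1403 = -156491 - 1403 = -157894$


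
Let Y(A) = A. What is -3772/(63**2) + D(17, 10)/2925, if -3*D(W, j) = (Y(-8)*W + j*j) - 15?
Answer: -1218403/1289925 ≈ -0.94455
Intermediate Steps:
D(W, j) = 5 - j**2/3 + 8*W/3 (D(W, j) = -((-8*W + j*j) - 15)/3 = -((-8*W + j**2) - 15)/3 = -((j**2 - 8*W) - 15)/3 = -(-15 + j**2 - 8*W)/3 = 5 - j**2/3 + 8*W/3)
-3772/(63**2) + D(17, 10)/2925 = -3772/(63**2) + (5 - 1/3*10**2 + (8/3)*17)/2925 = -3772/3969 + (5 - 1/3*100 + 136/3)*(1/2925) = -3772*1/3969 + (5 - 100/3 + 136/3)*(1/2925) = -3772/3969 + 17*(1/2925) = -3772/3969 + 17/2925 = -1218403/1289925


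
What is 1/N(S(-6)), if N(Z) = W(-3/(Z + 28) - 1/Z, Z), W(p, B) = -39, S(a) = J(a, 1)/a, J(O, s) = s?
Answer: -1/39 ≈ -0.025641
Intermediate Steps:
S(a) = 1/a
N(Z) = -39
1/N(S(-6)) = 1/(-39) = -1/39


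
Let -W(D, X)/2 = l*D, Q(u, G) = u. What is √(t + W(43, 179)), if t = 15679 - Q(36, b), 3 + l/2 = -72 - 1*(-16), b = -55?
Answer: √25791 ≈ 160.60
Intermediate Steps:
l = -118 (l = -6 + 2*(-72 - 1*(-16)) = -6 + 2*(-72 + 16) = -6 + 2*(-56) = -6 - 112 = -118)
t = 15643 (t = 15679 - 1*36 = 15679 - 36 = 15643)
W(D, X) = 236*D (W(D, X) = -(-236)*D = 236*D)
√(t + W(43, 179)) = √(15643 + 236*43) = √(15643 + 10148) = √25791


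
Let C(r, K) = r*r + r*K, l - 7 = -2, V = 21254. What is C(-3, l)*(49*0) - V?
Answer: -21254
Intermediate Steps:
l = 5 (l = 7 - 2 = 5)
C(r, K) = r² + K*r
C(-3, l)*(49*0) - V = (-3*(5 - 3))*(49*0) - 1*21254 = -3*2*0 - 21254 = -6*0 - 21254 = 0 - 21254 = -21254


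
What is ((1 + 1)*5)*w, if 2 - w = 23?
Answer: -210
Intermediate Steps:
w = -21 (w = 2 - 1*23 = 2 - 23 = -21)
((1 + 1)*5)*w = ((1 + 1)*5)*(-21) = (2*5)*(-21) = 10*(-21) = -210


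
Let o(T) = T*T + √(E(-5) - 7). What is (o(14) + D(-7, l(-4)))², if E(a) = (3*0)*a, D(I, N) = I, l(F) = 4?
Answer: (189 + I*√7)² ≈ 35714.0 + 1000.0*I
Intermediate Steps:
E(a) = 0 (E(a) = 0*a = 0)
o(T) = T² + I*√7 (o(T) = T*T + √(0 - 7) = T² + √(-7) = T² + I*√7)
(o(14) + D(-7, l(-4)))² = ((14² + I*√7) - 7)² = ((196 + I*√7) - 7)² = (189 + I*√7)²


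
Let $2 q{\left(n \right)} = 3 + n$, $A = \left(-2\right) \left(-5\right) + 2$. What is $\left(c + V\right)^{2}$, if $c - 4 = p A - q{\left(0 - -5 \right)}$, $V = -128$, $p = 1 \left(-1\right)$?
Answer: $19600$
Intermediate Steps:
$p = -1$
$A = 12$ ($A = 10 + 2 = 12$)
$q{\left(n \right)} = \frac{3}{2} + \frac{n}{2}$ ($q{\left(n \right)} = \frac{3 + n}{2} = \frac{3}{2} + \frac{n}{2}$)
$c = -12$ ($c = 4 - \left(\frac{27}{2} + \frac{0 - -5}{2}\right) = 4 - \left(\frac{27}{2} + \frac{0 + 5}{2}\right) = 4 - \left(\frac{27}{2} + \frac{5}{2}\right) = 4 - 16 = -12$)
$\left(c + V\right)^{2} = \left(-12 - 128\right)^{2} = \left(-140\right)^{2} = 19600$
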